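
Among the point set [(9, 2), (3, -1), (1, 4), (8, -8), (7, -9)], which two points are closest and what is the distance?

Computing all pairwise distances among 5 points:

d((9, 2), (3, -1)) = 6.7082
d((9, 2), (1, 4)) = 8.2462
d((9, 2), (8, -8)) = 10.0499
d((9, 2), (7, -9)) = 11.1803
d((3, -1), (1, 4)) = 5.3852
d((3, -1), (8, -8)) = 8.6023
d((3, -1), (7, -9)) = 8.9443
d((1, 4), (8, -8)) = 13.8924
d((1, 4), (7, -9)) = 14.3178
d((8, -8), (7, -9)) = 1.4142 <-- minimum

Closest pair: (8, -8) and (7, -9) with distance 1.4142

The closest pair is (8, -8) and (7, -9) with Euclidean distance 1.4142. For 5 points, brute-force pairwise comparison is shown above. For large n, the divide-and-conquer algorithm (sort by x, recurse on halves, check the dividing strip) achieves O(n log n).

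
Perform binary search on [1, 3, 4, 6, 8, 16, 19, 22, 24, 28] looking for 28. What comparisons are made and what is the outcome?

Binary search for 28 in [1, 3, 4, 6, 8, 16, 19, 22, 24, 28]:

lo=0, hi=9, mid=4, arr[mid]=8 -> 8 < 28, search right half
lo=5, hi=9, mid=7, arr[mid]=22 -> 22 < 28, search right half
lo=8, hi=9, mid=8, arr[mid]=24 -> 24 < 28, search right half
lo=9, hi=9, mid=9, arr[mid]=28 -> Found target at index 9!

Binary search finds 28 at index 9 after 4 comparisons. The search repeatedly halves the search space by comparing with the middle element.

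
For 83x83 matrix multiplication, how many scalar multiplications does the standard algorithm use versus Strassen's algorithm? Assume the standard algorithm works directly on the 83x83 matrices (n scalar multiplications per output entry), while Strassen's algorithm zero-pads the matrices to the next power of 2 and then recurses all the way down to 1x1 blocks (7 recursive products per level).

Matrix multiplication for 83x83 matrices:

Strassen's algorithm requires power-of-2 dimensions. Pad 83x83 to 128x128 (next power of 2).

Standard algorithm: 83^3 = 571787 multiplications
Strassen's algorithm: 7^(log2(128)) = 7^7 = 823543 multiplications
Difference: 571787 - 823543 = -251756 (Strassen uses MORE here due to padding overhead — for small or just-over-power-of-2 n, padding can outweigh the per-level savings)

Standard: 571787 multiplications (83^3). Strassen: 823543 multiplications (7^7, after padding to 128x128). Strassen reduces 8 recursive multiplications to 7 at each level.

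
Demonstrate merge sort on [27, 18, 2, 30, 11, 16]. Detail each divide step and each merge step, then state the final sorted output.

Merge sort trace:

Split: [27, 18, 2, 30, 11, 16] -> [27, 18, 2] and [30, 11, 16]
  Split: [27, 18, 2] -> [27] and [18, 2]
    Split: [18, 2] -> [18] and [2]
    Merge: [18] + [2] -> [2, 18]
  Merge: [27] + [2, 18] -> [2, 18, 27]
  Split: [30, 11, 16] -> [30] and [11, 16]
    Split: [11, 16] -> [11] and [16]
    Merge: [11] + [16] -> [11, 16]
  Merge: [30] + [11, 16] -> [11, 16, 30]
Merge: [2, 18, 27] + [11, 16, 30] -> [2, 11, 16, 18, 27, 30]

Final sorted array: [2, 11, 16, 18, 27, 30]

The merge sort proceeds by recursively splitting the array and merging sorted halves.
After all merges, the sorted array is [2, 11, 16, 18, 27, 30].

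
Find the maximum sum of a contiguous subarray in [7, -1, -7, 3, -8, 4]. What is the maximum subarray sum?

Using Kadane's algorithm on [7, -1, -7, 3, -8, 4]:

Scanning through the array:
Position 1 (value -1): max_ending_here = 6, max_so_far = 7
Position 2 (value -7): max_ending_here = -1, max_so_far = 7
Position 3 (value 3): max_ending_here = 3, max_so_far = 7
Position 4 (value -8): max_ending_here = -5, max_so_far = 7
Position 5 (value 4): max_ending_here = 4, max_so_far = 7

Maximum subarray: [7]
Maximum sum: 7

The maximum subarray is [7] with sum 7. This subarray runs from index 0 to index 0.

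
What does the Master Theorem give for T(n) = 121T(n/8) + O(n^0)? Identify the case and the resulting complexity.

Master Theorem for T(n) = 121T(n/8) + O(n^0):

a = 121, b = 8, c = 0
log_b(a) = log_8(121) = 2.3063

Case 1: c = 0 < log_8(121) = 2.3063
T(n) = O(n^(log_8 121))

For T(n) = 121T(n/8) + O(n^0): log_8(121) = 2.3063. This is Case 1 of the Master Theorem (c < log_b(a), work dominated by leaves), giving O(n^(log_8 121)).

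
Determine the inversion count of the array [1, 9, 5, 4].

Finding inversions in [1, 9, 5, 4]:

(1, 2): arr[1]=9 > arr[2]=5
(1, 3): arr[1]=9 > arr[3]=4
(2, 3): arr[2]=5 > arr[3]=4

Total inversions: 3

The array has 3 inversion(s): (1,2), (1,3), (2,3). Each pair (i,j) satisfies i < j and arr[i] > arr[j].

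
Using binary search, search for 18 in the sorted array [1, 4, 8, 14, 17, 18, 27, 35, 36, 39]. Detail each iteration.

Binary search for 18 in [1, 4, 8, 14, 17, 18, 27, 35, 36, 39]:

lo=0, hi=9, mid=4, arr[mid]=17 -> 17 < 18, search right half
lo=5, hi=9, mid=7, arr[mid]=35 -> 35 > 18, search left half
lo=5, hi=6, mid=5, arr[mid]=18 -> Found target at index 5!

Binary search finds 18 at index 5 after 3 comparisons. The search repeatedly halves the search space by comparing with the middle element.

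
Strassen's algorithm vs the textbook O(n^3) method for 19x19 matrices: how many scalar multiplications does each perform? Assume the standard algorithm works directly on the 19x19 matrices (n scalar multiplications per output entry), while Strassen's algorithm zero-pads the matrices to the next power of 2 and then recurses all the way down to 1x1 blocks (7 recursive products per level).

Matrix multiplication for 19x19 matrices:

Strassen's algorithm requires power-of-2 dimensions. Pad 19x19 to 32x32 (next power of 2).

Standard algorithm: 19^3 = 6859 multiplications
Strassen's algorithm: 7^(log2(32)) = 7^5 = 16807 multiplications
Difference: 6859 - 16807 = -9948 (Strassen uses MORE here due to padding overhead — for small or just-over-power-of-2 n, padding can outweigh the per-level savings)

Standard: 6859 multiplications (19^3). Strassen: 16807 multiplications (7^5, after padding to 32x32). Strassen reduces 8 recursive multiplications to 7 at each level.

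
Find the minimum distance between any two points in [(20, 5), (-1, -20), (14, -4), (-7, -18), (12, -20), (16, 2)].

Computing all pairwise distances among 6 points:

d((20, 5), (-1, -20)) = 32.6497
d((20, 5), (14, -4)) = 10.8167
d((20, 5), (-7, -18)) = 35.4683
d((20, 5), (12, -20)) = 26.2488
d((20, 5), (16, 2)) = 5.0 <-- minimum
d((-1, -20), (14, -4)) = 21.9317
d((-1, -20), (-7, -18)) = 6.3246
d((-1, -20), (12, -20)) = 13.0
d((-1, -20), (16, 2)) = 27.8029
d((14, -4), (-7, -18)) = 25.2389
d((14, -4), (12, -20)) = 16.1245
d((14, -4), (16, 2)) = 6.3246
d((-7, -18), (12, -20)) = 19.105
d((-7, -18), (16, 2)) = 30.4795
d((12, -20), (16, 2)) = 22.3607

Closest pair: (20, 5) and (16, 2) with distance 5.0

The closest pair is (20, 5) and (16, 2) with Euclidean distance 5.0. For 6 points, brute-force pairwise comparison is shown above. For large n, the divide-and-conquer algorithm (sort by x, recurse on halves, check the dividing strip) achieves O(n log n).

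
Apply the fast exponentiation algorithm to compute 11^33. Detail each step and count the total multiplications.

Computing 11^33 by squaring (build up from 11^1; each line after the first costs one multiplication):

11^1 = 11
11^2 = (11^1)^2 = 11^2 = 121
11^4 = (11^2)^2 = 121^2 = 14641
11^8 = (11^4)^2 = 14641^2 = 214358881
11^16 = (11^8)^2 = 214358881^2 = 45949729863572161
11^32 = (11^16)^2 = 45949729863572161^2 = 2111377674535255285545615254209921
11^33 = 11 * 11^32 = 11 * 2111377674535255285545615254209921 = 23225154419887808141001767796309131

Result: 23225154419887808141001767796309131
Multiplications needed: 6 (6 lines after 11^1)

11^33 = 23225154419887808141001767796309131. Using exponentiation by squaring, this requires 6 multiplications. The key idea: if the exponent is even, square the half-power; if odd, multiply by the base once.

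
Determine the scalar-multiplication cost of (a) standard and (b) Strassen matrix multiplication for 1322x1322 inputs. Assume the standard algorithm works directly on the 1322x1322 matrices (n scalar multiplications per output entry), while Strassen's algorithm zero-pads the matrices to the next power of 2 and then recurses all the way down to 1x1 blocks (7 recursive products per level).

Matrix multiplication for 1322x1322 matrices:

Strassen's algorithm requires power-of-2 dimensions. Pad 1322x1322 to 2048x2048 (next power of 2).

Standard algorithm: 1322^3 = 2310438248 multiplications
Strassen's algorithm: 7^(log2(2048)) = 7^11 = 1977326743 multiplications
Savings: 2310438248 - 1977326743 = 333111505 multiplications

Standard: 2310438248 multiplications (1322^3). Strassen: 1977326743 multiplications (7^11, after padding to 2048x2048). Strassen reduces 8 recursive multiplications to 7 at each level.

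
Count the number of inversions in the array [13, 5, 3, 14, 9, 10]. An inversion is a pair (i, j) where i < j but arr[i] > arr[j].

Finding inversions in [13, 5, 3, 14, 9, 10]:

(0, 1): arr[0]=13 > arr[1]=5
(0, 2): arr[0]=13 > arr[2]=3
(0, 4): arr[0]=13 > arr[4]=9
(0, 5): arr[0]=13 > arr[5]=10
(1, 2): arr[1]=5 > arr[2]=3
(3, 4): arr[3]=14 > arr[4]=9
(3, 5): arr[3]=14 > arr[5]=10

Total inversions: 7

The array has 7 inversion(s): (0,1), (0,2), (0,4), (0,5), (1,2), (3,4), (3,5). Each pair (i,j) satisfies i < j and arr[i] > arr[j].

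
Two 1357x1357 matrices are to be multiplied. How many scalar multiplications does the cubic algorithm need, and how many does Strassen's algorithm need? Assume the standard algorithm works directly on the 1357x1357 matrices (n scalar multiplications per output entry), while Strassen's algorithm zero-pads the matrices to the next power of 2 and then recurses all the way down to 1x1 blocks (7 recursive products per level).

Matrix multiplication for 1357x1357 matrices:

Strassen's algorithm requires power-of-2 dimensions. Pad 1357x1357 to 2048x2048 (next power of 2).

Standard algorithm: 1357^3 = 2498846293 multiplications
Strassen's algorithm: 7^(log2(2048)) = 7^11 = 1977326743 multiplications
Savings: 2498846293 - 1977326743 = 521519550 multiplications

Standard: 2498846293 multiplications (1357^3). Strassen: 1977326743 multiplications (7^11, after padding to 2048x2048). Strassen reduces 8 recursive multiplications to 7 at each level.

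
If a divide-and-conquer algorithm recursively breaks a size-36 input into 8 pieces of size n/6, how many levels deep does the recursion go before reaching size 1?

For divide and conquer with division factor 6:

Problem sizes at each level:
Level 0: 36
Level 1: 6
Level 2: 1

The root is level 0 and the size-1 base case is level 2 (the tree spans levels 0 through 2, i.e. 3 levels counting the root), so the depth is the number of divisions: log_6(36) = 2

The recursion tree depth is log_6(36) = 2. At each level, the problem size is divided by 6, so it takes 2 divisions to reduce to a base case of size 1. The algorithm makes 8 recursive calls at each level.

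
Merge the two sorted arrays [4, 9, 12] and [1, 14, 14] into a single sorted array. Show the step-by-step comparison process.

Merging process:

Compare 4 vs 1: take 1 from right. Merged: [1]
Compare 4 vs 14: take 4 from left. Merged: [1, 4]
Compare 9 vs 14: take 9 from left. Merged: [1, 4, 9]
Compare 12 vs 14: take 12 from left. Merged: [1, 4, 9, 12]
Append remaining from right: [14, 14]. Merged: [1, 4, 9, 12, 14, 14]

Final merged array: [1, 4, 9, 12, 14, 14]
Total comparisons: 4

The merged array is [1, 4, 9, 12, 14, 14], requiring 4 comparisons. The merge step runs in O(n) time where n is the total number of elements.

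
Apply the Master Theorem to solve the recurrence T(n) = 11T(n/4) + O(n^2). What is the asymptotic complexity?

Master Theorem for T(n) = 11T(n/4) + O(n^2):

a = 11, b = 4, c = 2
log_b(a) = log_4(11) = 1.7297

Case 3: c = 2 > log_4(11) = 1.7297
T(n) = O(n^2) = O(n^2)

For T(n) = 11T(n/4) + O(n^2): log_4(11) = 1.7297. This is Case 3 of the Master Theorem (c > log_b(a), work dominated by root), giving O(n^2).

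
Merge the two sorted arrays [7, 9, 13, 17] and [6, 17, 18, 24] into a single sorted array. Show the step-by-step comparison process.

Merging process:

Compare 7 vs 6: take 6 from right. Merged: [6]
Compare 7 vs 17: take 7 from left. Merged: [6, 7]
Compare 9 vs 17: take 9 from left. Merged: [6, 7, 9]
Compare 13 vs 17: take 13 from left. Merged: [6, 7, 9, 13]
Compare 17 vs 17: take 17 from left. Merged: [6, 7, 9, 13, 17]
Append remaining from right: [17, 18, 24]. Merged: [6, 7, 9, 13, 17, 17, 18, 24]

Final merged array: [6, 7, 9, 13, 17, 17, 18, 24]
Total comparisons: 5

The merged array is [6, 7, 9, 13, 17, 17, 18, 24], requiring 5 comparisons. The merge step runs in O(n) time where n is the total number of elements.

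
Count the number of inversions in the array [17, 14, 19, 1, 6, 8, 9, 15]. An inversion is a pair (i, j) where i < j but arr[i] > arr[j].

Finding inversions in [17, 14, 19, 1, 6, 8, 9, 15]:

(0, 1): arr[0]=17 > arr[1]=14
(0, 3): arr[0]=17 > arr[3]=1
(0, 4): arr[0]=17 > arr[4]=6
(0, 5): arr[0]=17 > arr[5]=8
(0, 6): arr[0]=17 > arr[6]=9
(0, 7): arr[0]=17 > arr[7]=15
(1, 3): arr[1]=14 > arr[3]=1
(1, 4): arr[1]=14 > arr[4]=6
(1, 5): arr[1]=14 > arr[5]=8
(1, 6): arr[1]=14 > arr[6]=9
(2, 3): arr[2]=19 > arr[3]=1
(2, 4): arr[2]=19 > arr[4]=6
(2, 5): arr[2]=19 > arr[5]=8
(2, 6): arr[2]=19 > arr[6]=9
(2, 7): arr[2]=19 > arr[7]=15

Total inversions: 15

The array has 15 inversion(s): (0,1), (0,3), (0,4), (0,5), (0,6), (0,7), (1,3), (1,4), (1,5), (1,6), (2,3), (2,4), (2,5), (2,6), (2,7). Each pair (i,j) satisfies i < j and arr[i] > arr[j].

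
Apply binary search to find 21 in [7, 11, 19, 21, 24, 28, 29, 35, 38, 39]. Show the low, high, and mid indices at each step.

Binary search for 21 in [7, 11, 19, 21, 24, 28, 29, 35, 38, 39]:

lo=0, hi=9, mid=4, arr[mid]=24 -> 24 > 21, search left half
lo=0, hi=3, mid=1, arr[mid]=11 -> 11 < 21, search right half
lo=2, hi=3, mid=2, arr[mid]=19 -> 19 < 21, search right half
lo=3, hi=3, mid=3, arr[mid]=21 -> Found target at index 3!

Binary search finds 21 at index 3 after 4 comparisons. The search repeatedly halves the search space by comparing with the middle element.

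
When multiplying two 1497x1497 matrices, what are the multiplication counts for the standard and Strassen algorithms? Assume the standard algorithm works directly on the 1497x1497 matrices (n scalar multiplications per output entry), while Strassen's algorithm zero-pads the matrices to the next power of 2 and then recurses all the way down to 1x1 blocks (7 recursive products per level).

Matrix multiplication for 1497x1497 matrices:

Strassen's algorithm requires power-of-2 dimensions. Pad 1497x1497 to 2048x2048 (next power of 2).

Standard algorithm: 1497^3 = 3354790473 multiplications
Strassen's algorithm: 7^(log2(2048)) = 7^11 = 1977326743 multiplications
Savings: 3354790473 - 1977326743 = 1377463730 multiplications

Standard: 3354790473 multiplications (1497^3). Strassen: 1977326743 multiplications (7^11, after padding to 2048x2048). Strassen reduces 8 recursive multiplications to 7 at each level.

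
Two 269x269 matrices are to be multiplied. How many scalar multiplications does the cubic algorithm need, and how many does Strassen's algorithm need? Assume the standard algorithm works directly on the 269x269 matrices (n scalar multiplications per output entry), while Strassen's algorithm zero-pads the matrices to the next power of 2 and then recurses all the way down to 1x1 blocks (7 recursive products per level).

Matrix multiplication for 269x269 matrices:

Strassen's algorithm requires power-of-2 dimensions. Pad 269x269 to 512x512 (next power of 2).

Standard algorithm: 269^3 = 19465109 multiplications
Strassen's algorithm: 7^(log2(512)) = 7^9 = 40353607 multiplications
Difference: 19465109 - 40353607 = -20888498 (Strassen uses MORE here due to padding overhead — for small or just-over-power-of-2 n, padding can outweigh the per-level savings)

Standard: 19465109 multiplications (269^3). Strassen: 40353607 multiplications (7^9, after padding to 512x512). Strassen reduces 8 recursive multiplications to 7 at each level.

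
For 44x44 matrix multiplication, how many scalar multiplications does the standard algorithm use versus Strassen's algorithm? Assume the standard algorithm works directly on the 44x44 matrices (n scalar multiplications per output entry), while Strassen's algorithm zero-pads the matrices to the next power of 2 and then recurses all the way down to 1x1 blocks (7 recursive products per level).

Matrix multiplication for 44x44 matrices:

Strassen's algorithm requires power-of-2 dimensions. Pad 44x44 to 64x64 (next power of 2).

Standard algorithm: 44^3 = 85184 multiplications
Strassen's algorithm: 7^(log2(64)) = 7^6 = 117649 multiplications
Difference: 85184 - 117649 = -32465 (Strassen uses MORE here due to padding overhead — for small or just-over-power-of-2 n, padding can outweigh the per-level savings)

Standard: 85184 multiplications (44^3). Strassen: 117649 multiplications (7^6, after padding to 64x64). Strassen reduces 8 recursive multiplications to 7 at each level.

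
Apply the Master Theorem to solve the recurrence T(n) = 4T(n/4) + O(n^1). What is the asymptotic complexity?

Master Theorem for T(n) = 4T(n/4) + O(n^1):

a = 4, b = 4, c = 1
log_b(a) = log_4(4) = 1.0000

Case 2: c = 1 = log_4(4) = 1.0000
T(n) = O(n^1 log n) = O(n log n)

For T(n) = 4T(n/4) + O(n^1): log_4(4) = 1.0000. This is Case 2 of the Master Theorem (c = log_b(a), equal work at all levels), giving O(n log n).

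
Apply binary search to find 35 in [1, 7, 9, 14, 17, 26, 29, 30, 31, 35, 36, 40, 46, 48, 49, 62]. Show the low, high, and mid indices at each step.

Binary search for 35 in [1, 7, 9, 14, 17, 26, 29, 30, 31, 35, 36, 40, 46, 48, 49, 62]:

lo=0, hi=15, mid=7, arr[mid]=30 -> 30 < 35, search right half
lo=8, hi=15, mid=11, arr[mid]=40 -> 40 > 35, search left half
lo=8, hi=10, mid=9, arr[mid]=35 -> Found target at index 9!

Binary search finds 35 at index 9 after 3 comparisons. The search repeatedly halves the search space by comparing with the middle element.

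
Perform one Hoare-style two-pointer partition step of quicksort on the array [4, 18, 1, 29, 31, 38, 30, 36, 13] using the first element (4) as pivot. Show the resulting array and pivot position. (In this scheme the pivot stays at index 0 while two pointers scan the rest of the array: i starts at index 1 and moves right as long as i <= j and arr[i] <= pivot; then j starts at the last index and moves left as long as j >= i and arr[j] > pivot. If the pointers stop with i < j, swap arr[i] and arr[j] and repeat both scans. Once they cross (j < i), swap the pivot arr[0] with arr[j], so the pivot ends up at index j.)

Hoare-style two-pointer partition with pivot = 4:

Initial array: [4, 18, 1, 29, 31, 38, 30, 36, 13]

Pointers start at i = 1, j = 8.
i stops at index 1 (arr[1]=18 > 4), j stops at index 2 (arr[2]=1 <= 4): swap arr[1] and arr[2], array becomes [4, 1, 18, 29, 31, 38, 30, 36, 13]
i ends at 2, j ends at 1: the pointers have crossed (j < i), so scanning stops.

Swap pivot arr[0] with arr[1] to place pivot at position 1: [1, 4, 18, 29, 31, 38, 30, 36, 13]
Pivot position: 1

After partitioning with pivot 4, the array becomes [1, 4, 18, 29, 31, 38, 30, 36, 13]. The pivot is placed at index 1. All elements to the left of the pivot are <= 4, and all elements to the right are > 4.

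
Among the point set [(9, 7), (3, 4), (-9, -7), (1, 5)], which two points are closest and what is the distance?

Computing all pairwise distances among 4 points:

d((9, 7), (3, 4)) = 6.7082
d((9, 7), (-9, -7)) = 22.8035
d((9, 7), (1, 5)) = 8.2462
d((3, 4), (-9, -7)) = 16.2788
d((3, 4), (1, 5)) = 2.2361 <-- minimum
d((-9, -7), (1, 5)) = 15.6205

Closest pair: (3, 4) and (1, 5) with distance 2.2361

The closest pair is (3, 4) and (1, 5) with Euclidean distance 2.2361. For 4 points, brute-force pairwise comparison is shown above. For large n, the divide-and-conquer algorithm (sort by x, recurse on halves, check the dividing strip) achieves O(n log n).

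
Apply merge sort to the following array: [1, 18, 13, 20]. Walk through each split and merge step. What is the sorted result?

Merge sort trace:

Split: [1, 18, 13, 20] -> [1, 18] and [13, 20]
  Split: [1, 18] -> [1] and [18]
  Merge: [1] + [18] -> [1, 18]
  Split: [13, 20] -> [13] and [20]
  Merge: [13] + [20] -> [13, 20]
Merge: [1, 18] + [13, 20] -> [1, 13, 18, 20]

Final sorted array: [1, 13, 18, 20]

The merge sort proceeds by recursively splitting the array and merging sorted halves.
After all merges, the sorted array is [1, 13, 18, 20].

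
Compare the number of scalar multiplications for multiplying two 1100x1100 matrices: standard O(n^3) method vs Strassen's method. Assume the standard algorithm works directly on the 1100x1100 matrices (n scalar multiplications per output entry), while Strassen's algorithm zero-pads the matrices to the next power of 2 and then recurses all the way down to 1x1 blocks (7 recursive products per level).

Matrix multiplication for 1100x1100 matrices:

Strassen's algorithm requires power-of-2 dimensions. Pad 1100x1100 to 2048x2048 (next power of 2).

Standard algorithm: 1100^3 = 1331000000 multiplications
Strassen's algorithm: 7^(log2(2048)) = 7^11 = 1977326743 multiplications
Difference: 1331000000 - 1977326743 = -646326743 (Strassen uses MORE here due to padding overhead — for small or just-over-power-of-2 n, padding can outweigh the per-level savings)

Standard: 1331000000 multiplications (1100^3). Strassen: 1977326743 multiplications (7^11, after padding to 2048x2048). Strassen reduces 8 recursive multiplications to 7 at each level.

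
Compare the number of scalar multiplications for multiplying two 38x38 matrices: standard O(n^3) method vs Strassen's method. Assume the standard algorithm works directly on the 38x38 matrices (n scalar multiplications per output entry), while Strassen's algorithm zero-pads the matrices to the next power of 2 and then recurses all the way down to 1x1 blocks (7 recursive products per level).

Matrix multiplication for 38x38 matrices:

Strassen's algorithm requires power-of-2 dimensions. Pad 38x38 to 64x64 (next power of 2).

Standard algorithm: 38^3 = 54872 multiplications
Strassen's algorithm: 7^(log2(64)) = 7^6 = 117649 multiplications
Difference: 54872 - 117649 = -62777 (Strassen uses MORE here due to padding overhead — for small or just-over-power-of-2 n, padding can outweigh the per-level savings)

Standard: 54872 multiplications (38^3). Strassen: 117649 multiplications (7^6, after padding to 64x64). Strassen reduces 8 recursive multiplications to 7 at each level.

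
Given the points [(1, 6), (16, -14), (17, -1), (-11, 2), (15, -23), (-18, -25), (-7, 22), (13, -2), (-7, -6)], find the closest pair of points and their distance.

Computing all pairwise distances among 9 points:

d((1, 6), (16, -14)) = 25.0
d((1, 6), (17, -1)) = 17.4642
d((1, 6), (-11, 2)) = 12.6491
d((1, 6), (15, -23)) = 32.2025
d((1, 6), (-18, -25)) = 36.3593
d((1, 6), (-7, 22)) = 17.8885
d((1, 6), (13, -2)) = 14.4222
d((1, 6), (-7, -6)) = 14.4222
d((16, -14), (17, -1)) = 13.0384
d((16, -14), (-11, 2)) = 31.3847
d((16, -14), (15, -23)) = 9.0554
d((16, -14), (-18, -25)) = 35.7351
d((16, -14), (-7, 22)) = 42.72
d((16, -14), (13, -2)) = 12.3693
d((16, -14), (-7, -6)) = 24.3516
d((17, -1), (-11, 2)) = 28.1603
d((17, -1), (15, -23)) = 22.0907
d((17, -1), (-18, -25)) = 42.4382
d((17, -1), (-7, 22)) = 33.2415
d((17, -1), (13, -2)) = 4.1231 <-- minimum
d((17, -1), (-7, -6)) = 24.5153
d((-11, 2), (15, -23)) = 36.0694
d((-11, 2), (-18, -25)) = 27.8927
d((-11, 2), (-7, 22)) = 20.3961
d((-11, 2), (13, -2)) = 24.3311
d((-11, 2), (-7, -6)) = 8.9443
d((15, -23), (-18, -25)) = 33.0606
d((15, -23), (-7, 22)) = 50.0899
d((15, -23), (13, -2)) = 21.095
d((15, -23), (-7, -6)) = 27.8029
d((-18, -25), (-7, 22)) = 48.2701
d((-18, -25), (13, -2)) = 38.6005
d((-18, -25), (-7, -6)) = 21.9545
d((-7, 22), (13, -2)) = 31.241
d((-7, 22), (-7, -6)) = 28.0
d((13, -2), (-7, -6)) = 20.3961

Closest pair: (17, -1) and (13, -2) with distance 4.1231

The closest pair is (17, -1) and (13, -2) with Euclidean distance 4.1231. For 9 points, brute-force pairwise comparison is shown above. For large n, the divide-and-conquer algorithm (sort by x, recurse on halves, check the dividing strip) achieves O(n log n).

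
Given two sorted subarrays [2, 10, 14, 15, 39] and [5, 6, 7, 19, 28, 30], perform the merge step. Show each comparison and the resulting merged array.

Merging process:

Compare 2 vs 5: take 2 from left. Merged: [2]
Compare 10 vs 5: take 5 from right. Merged: [2, 5]
Compare 10 vs 6: take 6 from right. Merged: [2, 5, 6]
Compare 10 vs 7: take 7 from right. Merged: [2, 5, 6, 7]
Compare 10 vs 19: take 10 from left. Merged: [2, 5, 6, 7, 10]
Compare 14 vs 19: take 14 from left. Merged: [2, 5, 6, 7, 10, 14]
Compare 15 vs 19: take 15 from left. Merged: [2, 5, 6, 7, 10, 14, 15]
Compare 39 vs 19: take 19 from right. Merged: [2, 5, 6, 7, 10, 14, 15, 19]
Compare 39 vs 28: take 28 from right. Merged: [2, 5, 6, 7, 10, 14, 15, 19, 28]
Compare 39 vs 30: take 30 from right. Merged: [2, 5, 6, 7, 10, 14, 15, 19, 28, 30]
Append remaining from left: [39]. Merged: [2, 5, 6, 7, 10, 14, 15, 19, 28, 30, 39]

Final merged array: [2, 5, 6, 7, 10, 14, 15, 19, 28, 30, 39]
Total comparisons: 10

The merged array is [2, 5, 6, 7, 10, 14, 15, 19, 28, 30, 39], requiring 10 comparisons. The merge step runs in O(n) time where n is the total number of elements.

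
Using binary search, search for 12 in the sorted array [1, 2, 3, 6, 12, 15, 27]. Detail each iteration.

Binary search for 12 in [1, 2, 3, 6, 12, 15, 27]:

lo=0, hi=6, mid=3, arr[mid]=6 -> 6 < 12, search right half
lo=4, hi=6, mid=5, arr[mid]=15 -> 15 > 12, search left half
lo=4, hi=4, mid=4, arr[mid]=12 -> Found target at index 4!

Binary search finds 12 at index 4 after 3 comparisons. The search repeatedly halves the search space by comparing with the middle element.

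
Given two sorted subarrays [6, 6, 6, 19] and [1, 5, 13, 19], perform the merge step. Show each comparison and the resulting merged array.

Merging process:

Compare 6 vs 1: take 1 from right. Merged: [1]
Compare 6 vs 5: take 5 from right. Merged: [1, 5]
Compare 6 vs 13: take 6 from left. Merged: [1, 5, 6]
Compare 6 vs 13: take 6 from left. Merged: [1, 5, 6, 6]
Compare 6 vs 13: take 6 from left. Merged: [1, 5, 6, 6, 6]
Compare 19 vs 13: take 13 from right. Merged: [1, 5, 6, 6, 6, 13]
Compare 19 vs 19: take 19 from left. Merged: [1, 5, 6, 6, 6, 13, 19]
Append remaining from right: [19]. Merged: [1, 5, 6, 6, 6, 13, 19, 19]

Final merged array: [1, 5, 6, 6, 6, 13, 19, 19]
Total comparisons: 7

The merged array is [1, 5, 6, 6, 6, 13, 19, 19], requiring 7 comparisons. The merge step runs in O(n) time where n is the total number of elements.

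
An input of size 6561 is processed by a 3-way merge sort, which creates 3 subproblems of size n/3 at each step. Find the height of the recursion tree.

For divide and conquer with division factor 3:

Problem sizes at each level:
Level 0: 6561
Level 1: 2187
Level 2: 729
Level 3: 243
Level 4: 81
Level 5: 27
Level 6: 9
Level 7: 3
Level 8: 1

The root is level 0 and the size-1 base case is level 8 (the tree spans levels 0 through 8, i.e. 9 levels counting the root), so the depth is the number of divisions: log_3(6561) = 8

The recursion tree depth is log_3(6561) = 8. At each level, the problem size is divided by 3, so it takes 8 divisions to reduce to a base case of size 1. The algorithm makes 3 recursive calls at each level.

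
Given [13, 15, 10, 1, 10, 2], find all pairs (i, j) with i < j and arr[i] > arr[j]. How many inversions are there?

Finding inversions in [13, 15, 10, 1, 10, 2]:

(0, 2): arr[0]=13 > arr[2]=10
(0, 3): arr[0]=13 > arr[3]=1
(0, 4): arr[0]=13 > arr[4]=10
(0, 5): arr[0]=13 > arr[5]=2
(1, 2): arr[1]=15 > arr[2]=10
(1, 3): arr[1]=15 > arr[3]=1
(1, 4): arr[1]=15 > arr[4]=10
(1, 5): arr[1]=15 > arr[5]=2
(2, 3): arr[2]=10 > arr[3]=1
(2, 5): arr[2]=10 > arr[5]=2
(4, 5): arr[4]=10 > arr[5]=2

Total inversions: 11

The array has 11 inversion(s): (0,2), (0,3), (0,4), (0,5), (1,2), (1,3), (1,4), (1,5), (2,3), (2,5), (4,5). Each pair (i,j) satisfies i < j and arr[i] > arr[j].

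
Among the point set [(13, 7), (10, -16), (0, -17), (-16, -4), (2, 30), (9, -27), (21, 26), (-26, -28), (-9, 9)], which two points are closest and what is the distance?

Computing all pairwise distances among 9 points:

d((13, 7), (10, -16)) = 23.1948
d((13, 7), (0, -17)) = 27.2947
d((13, 7), (-16, -4)) = 31.0161
d((13, 7), (2, 30)) = 25.4951
d((13, 7), (9, -27)) = 34.2345
d((13, 7), (21, 26)) = 20.6155
d((13, 7), (-26, -28)) = 52.4023
d((13, 7), (-9, 9)) = 22.0907
d((10, -16), (0, -17)) = 10.0499 <-- minimum
d((10, -16), (-16, -4)) = 28.6356
d((10, -16), (2, 30)) = 46.6905
d((10, -16), (9, -27)) = 11.0454
d((10, -16), (21, 26)) = 43.4166
d((10, -16), (-26, -28)) = 37.9473
d((10, -16), (-9, 9)) = 31.4006
d((0, -17), (-16, -4)) = 20.6155
d((0, -17), (2, 30)) = 47.0425
d((0, -17), (9, -27)) = 13.4536
d((0, -17), (21, 26)) = 47.8539
d((0, -17), (-26, -28)) = 28.2312
d((0, -17), (-9, 9)) = 27.5136
d((-16, -4), (2, 30)) = 38.4708
d((-16, -4), (9, -27)) = 33.9706
d((-16, -4), (21, 26)) = 47.634
d((-16, -4), (-26, -28)) = 26.0
d((-16, -4), (-9, 9)) = 14.7648
d((2, 30), (9, -27)) = 57.4282
d((2, 30), (21, 26)) = 19.4165
d((2, 30), (-26, -28)) = 64.405
d((2, 30), (-9, 9)) = 23.7065
d((9, -27), (21, 26)) = 54.3415
d((9, -27), (-26, -28)) = 35.0143
d((9, -27), (-9, 9)) = 40.2492
d((21, 26), (-26, -28)) = 71.5891
d((21, 26), (-9, 9)) = 34.4819
d((-26, -28), (-9, 9)) = 40.7185

Closest pair: (10, -16) and (0, -17) with distance 10.0499

The closest pair is (10, -16) and (0, -17) with Euclidean distance 10.0499. For 9 points, brute-force pairwise comparison is shown above. For large n, the divide-and-conquer algorithm (sort by x, recurse on halves, check the dividing strip) achieves O(n log n).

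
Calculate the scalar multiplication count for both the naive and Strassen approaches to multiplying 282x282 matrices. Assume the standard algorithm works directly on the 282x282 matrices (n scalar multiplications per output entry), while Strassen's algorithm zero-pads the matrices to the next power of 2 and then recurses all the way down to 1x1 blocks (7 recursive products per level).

Matrix multiplication for 282x282 matrices:

Strassen's algorithm requires power-of-2 dimensions. Pad 282x282 to 512x512 (next power of 2).

Standard algorithm: 282^3 = 22425768 multiplications
Strassen's algorithm: 7^(log2(512)) = 7^9 = 40353607 multiplications
Difference: 22425768 - 40353607 = -17927839 (Strassen uses MORE here due to padding overhead — for small or just-over-power-of-2 n, padding can outweigh the per-level savings)

Standard: 22425768 multiplications (282^3). Strassen: 40353607 multiplications (7^9, after padding to 512x512). Strassen reduces 8 recursive multiplications to 7 at each level.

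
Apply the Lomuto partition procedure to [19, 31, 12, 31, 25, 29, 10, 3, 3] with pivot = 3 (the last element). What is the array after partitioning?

Lomuto partition with pivot = 3:

Initial array: [19, 31, 12, 31, 25, 29, 10, 3, 3]

arr[0]=19 > 3: no swap
arr[1]=31 > 3: no swap
arr[2]=12 > 3: no swap
arr[3]=31 > 3: no swap
arr[4]=25 > 3: no swap
arr[5]=29 > 3: no swap
arr[6]=10 > 3: no swap
arr[7]=3 <= 3: swap with position 0, array becomes [3, 31, 12, 31, 25, 29, 10, 19, 3]

Place pivot at position 1: [3, 3, 12, 31, 25, 29, 10, 19, 31]
Pivot position: 1

After partitioning with pivot 3, the array becomes [3, 3, 12, 31, 25, 29, 10, 19, 31]. The pivot is placed at index 1. All elements to the left of the pivot are <= 3, and all elements to the right are > 3.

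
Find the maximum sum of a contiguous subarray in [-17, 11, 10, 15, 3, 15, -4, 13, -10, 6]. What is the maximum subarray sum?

Using Kadane's algorithm on [-17, 11, 10, 15, 3, 15, -4, 13, -10, 6]:

Scanning through the array:
Position 1 (value 11): max_ending_here = 11, max_so_far = 11
Position 2 (value 10): max_ending_here = 21, max_so_far = 21
Position 3 (value 15): max_ending_here = 36, max_so_far = 36
Position 4 (value 3): max_ending_here = 39, max_so_far = 39
Position 5 (value 15): max_ending_here = 54, max_so_far = 54
Position 6 (value -4): max_ending_here = 50, max_so_far = 54
Position 7 (value 13): max_ending_here = 63, max_so_far = 63
Position 8 (value -10): max_ending_here = 53, max_so_far = 63
Position 9 (value 6): max_ending_here = 59, max_so_far = 63

Maximum subarray: [11, 10, 15, 3, 15, -4, 13]
Maximum sum: 63

The maximum subarray is [11, 10, 15, 3, 15, -4, 13] with sum 63. This subarray runs from index 1 to index 7.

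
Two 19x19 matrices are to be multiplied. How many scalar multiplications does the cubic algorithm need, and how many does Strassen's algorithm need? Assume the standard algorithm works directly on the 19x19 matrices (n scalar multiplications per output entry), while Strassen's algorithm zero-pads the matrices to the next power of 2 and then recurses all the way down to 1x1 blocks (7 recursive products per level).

Matrix multiplication for 19x19 matrices:

Strassen's algorithm requires power-of-2 dimensions. Pad 19x19 to 32x32 (next power of 2).

Standard algorithm: 19^3 = 6859 multiplications
Strassen's algorithm: 7^(log2(32)) = 7^5 = 16807 multiplications
Difference: 6859 - 16807 = -9948 (Strassen uses MORE here due to padding overhead — for small or just-over-power-of-2 n, padding can outweigh the per-level savings)

Standard: 6859 multiplications (19^3). Strassen: 16807 multiplications (7^5, after padding to 32x32). Strassen reduces 8 recursive multiplications to 7 at each level.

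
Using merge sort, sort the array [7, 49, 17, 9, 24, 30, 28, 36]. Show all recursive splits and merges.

Merge sort trace:

Split: [7, 49, 17, 9, 24, 30, 28, 36] -> [7, 49, 17, 9] and [24, 30, 28, 36]
  Split: [7, 49, 17, 9] -> [7, 49] and [17, 9]
    Split: [7, 49] -> [7] and [49]
    Merge: [7] + [49] -> [7, 49]
    Split: [17, 9] -> [17] and [9]
    Merge: [17] + [9] -> [9, 17]
  Merge: [7, 49] + [9, 17] -> [7, 9, 17, 49]
  Split: [24, 30, 28, 36] -> [24, 30] and [28, 36]
    Split: [24, 30] -> [24] and [30]
    Merge: [24] + [30] -> [24, 30]
    Split: [28, 36] -> [28] and [36]
    Merge: [28] + [36] -> [28, 36]
  Merge: [24, 30] + [28, 36] -> [24, 28, 30, 36]
Merge: [7, 9, 17, 49] + [24, 28, 30, 36] -> [7, 9, 17, 24, 28, 30, 36, 49]

Final sorted array: [7, 9, 17, 24, 28, 30, 36, 49]

The merge sort proceeds by recursively splitting the array and merging sorted halves.
After all merges, the sorted array is [7, 9, 17, 24, 28, 30, 36, 49].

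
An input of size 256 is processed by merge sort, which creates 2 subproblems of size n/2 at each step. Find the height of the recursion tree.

For divide and conquer with division factor 2:

Problem sizes at each level:
Level 0: 256
Level 1: 128
Level 2: 64
Level 3: 32
Level 4: 16
Level 5: 8
Level 6: 4
Level 7: 2
Level 8: 1

The root is level 0 and the size-1 base case is level 8 (the tree spans levels 0 through 8, i.e. 9 levels counting the root), so the depth is the number of divisions: log_2(256) = 8

The recursion tree depth is log_2(256) = 8. At each level, the problem size is divided by 2, so it takes 8 divisions to reduce to a base case of size 1. The algorithm makes 2 recursive calls at each level.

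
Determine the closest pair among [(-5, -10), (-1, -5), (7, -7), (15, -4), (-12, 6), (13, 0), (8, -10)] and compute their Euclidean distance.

Computing all pairwise distances among 7 points:

d((-5, -10), (-1, -5)) = 6.4031
d((-5, -10), (7, -7)) = 12.3693
d((-5, -10), (15, -4)) = 20.8806
d((-5, -10), (-12, 6)) = 17.4642
d((-5, -10), (13, 0)) = 20.5913
d((-5, -10), (8, -10)) = 13.0
d((-1, -5), (7, -7)) = 8.2462
d((-1, -5), (15, -4)) = 16.0312
d((-1, -5), (-12, 6)) = 15.5563
d((-1, -5), (13, 0)) = 14.8661
d((-1, -5), (8, -10)) = 10.2956
d((7, -7), (15, -4)) = 8.544
d((7, -7), (-12, 6)) = 23.0217
d((7, -7), (13, 0)) = 9.2195
d((7, -7), (8, -10)) = 3.1623 <-- minimum
d((15, -4), (-12, 6)) = 28.7924
d((15, -4), (13, 0)) = 4.4721
d((15, -4), (8, -10)) = 9.2195
d((-12, 6), (13, 0)) = 25.7099
d((-12, 6), (8, -10)) = 25.6125
d((13, 0), (8, -10)) = 11.1803

Closest pair: (7, -7) and (8, -10) with distance 3.1623

The closest pair is (7, -7) and (8, -10) with Euclidean distance 3.1623. For 7 points, brute-force pairwise comparison is shown above. For large n, the divide-and-conquer algorithm (sort by x, recurse on halves, check the dividing strip) achieves O(n log n).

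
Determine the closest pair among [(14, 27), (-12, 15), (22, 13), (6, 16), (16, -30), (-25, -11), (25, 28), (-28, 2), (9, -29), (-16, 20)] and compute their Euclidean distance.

Computing all pairwise distances among 10 points:

d((14, 27), (-12, 15)) = 28.6356
d((14, 27), (22, 13)) = 16.1245
d((14, 27), (6, 16)) = 13.6015
d((14, 27), (16, -30)) = 57.0351
d((14, 27), (-25, -11)) = 54.4518
d((14, 27), (25, 28)) = 11.0454
d((14, 27), (-28, 2)) = 48.8774
d((14, 27), (9, -29)) = 56.2228
d((14, 27), (-16, 20)) = 30.8058
d((-12, 15), (22, 13)) = 34.0588
d((-12, 15), (6, 16)) = 18.0278
d((-12, 15), (16, -30)) = 53.0
d((-12, 15), (-25, -11)) = 29.0689
d((-12, 15), (25, 28)) = 39.2173
d((-12, 15), (-28, 2)) = 20.6155
d((-12, 15), (9, -29)) = 48.7545
d((-12, 15), (-16, 20)) = 6.4031 <-- minimum
d((22, 13), (6, 16)) = 16.2788
d((22, 13), (16, -30)) = 43.4166
d((22, 13), (-25, -11)) = 52.7731
d((22, 13), (25, 28)) = 15.2971
d((22, 13), (-28, 2)) = 51.1957
d((22, 13), (9, -29)) = 43.9659
d((22, 13), (-16, 20)) = 38.6394
d((6, 16), (16, -30)) = 47.0744
d((6, 16), (-25, -11)) = 41.1096
d((6, 16), (25, 28)) = 22.4722
d((6, 16), (-28, 2)) = 36.7696
d((6, 16), (9, -29)) = 45.0999
d((6, 16), (-16, 20)) = 22.3607
d((16, -30), (-25, -11)) = 45.1885
d((16, -30), (25, 28)) = 58.6941
d((16, -30), (-28, 2)) = 54.4059
d((16, -30), (9, -29)) = 7.0711
d((16, -30), (-16, 20)) = 59.3633
d((-25, -11), (25, 28)) = 63.4114
d((-25, -11), (-28, 2)) = 13.3417
d((-25, -11), (9, -29)) = 38.4708
d((-25, -11), (-16, 20)) = 32.28
d((25, 28), (-28, 2)) = 59.0339
d((25, 28), (9, -29)) = 59.203
d((25, 28), (-16, 20)) = 41.7732
d((-28, 2), (9, -29)) = 48.2701
d((-28, 2), (-16, 20)) = 21.6333
d((9, -29), (-16, 20)) = 55.0091

Closest pair: (-12, 15) and (-16, 20) with distance 6.4031

The closest pair is (-12, 15) and (-16, 20) with Euclidean distance 6.4031. For 10 points, brute-force pairwise comparison is shown above. For large n, the divide-and-conquer algorithm (sort by x, recurse on halves, check the dividing strip) achieves O(n log n).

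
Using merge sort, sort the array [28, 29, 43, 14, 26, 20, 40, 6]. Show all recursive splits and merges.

Merge sort trace:

Split: [28, 29, 43, 14, 26, 20, 40, 6] -> [28, 29, 43, 14] and [26, 20, 40, 6]
  Split: [28, 29, 43, 14] -> [28, 29] and [43, 14]
    Split: [28, 29] -> [28] and [29]
    Merge: [28] + [29] -> [28, 29]
    Split: [43, 14] -> [43] and [14]
    Merge: [43] + [14] -> [14, 43]
  Merge: [28, 29] + [14, 43] -> [14, 28, 29, 43]
  Split: [26, 20, 40, 6] -> [26, 20] and [40, 6]
    Split: [26, 20] -> [26] and [20]
    Merge: [26] + [20] -> [20, 26]
    Split: [40, 6] -> [40] and [6]
    Merge: [40] + [6] -> [6, 40]
  Merge: [20, 26] + [6, 40] -> [6, 20, 26, 40]
Merge: [14, 28, 29, 43] + [6, 20, 26, 40] -> [6, 14, 20, 26, 28, 29, 40, 43]

Final sorted array: [6, 14, 20, 26, 28, 29, 40, 43]

The merge sort proceeds by recursively splitting the array and merging sorted halves.
After all merges, the sorted array is [6, 14, 20, 26, 28, 29, 40, 43].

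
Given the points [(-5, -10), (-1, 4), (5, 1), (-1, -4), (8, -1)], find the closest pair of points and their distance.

Computing all pairwise distances among 5 points:

d((-5, -10), (-1, 4)) = 14.5602
d((-5, -10), (5, 1)) = 14.8661
d((-5, -10), (-1, -4)) = 7.2111
d((-5, -10), (8, -1)) = 15.8114
d((-1, 4), (5, 1)) = 6.7082
d((-1, 4), (-1, -4)) = 8.0
d((-1, 4), (8, -1)) = 10.2956
d((5, 1), (-1, -4)) = 7.8102
d((5, 1), (8, -1)) = 3.6056 <-- minimum
d((-1, -4), (8, -1)) = 9.4868

Closest pair: (5, 1) and (8, -1) with distance 3.6056

The closest pair is (5, 1) and (8, -1) with Euclidean distance 3.6056. For 5 points, brute-force pairwise comparison is shown above. For large n, the divide-and-conquer algorithm (sort by x, recurse on halves, check the dividing strip) achieves O(n log n).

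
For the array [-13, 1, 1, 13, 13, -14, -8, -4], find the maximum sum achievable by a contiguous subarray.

Using Kadane's algorithm on [-13, 1, 1, 13, 13, -14, -8, -4]:

Scanning through the array:
Position 1 (value 1): max_ending_here = 1, max_so_far = 1
Position 2 (value 1): max_ending_here = 2, max_so_far = 2
Position 3 (value 13): max_ending_here = 15, max_so_far = 15
Position 4 (value 13): max_ending_here = 28, max_so_far = 28
Position 5 (value -14): max_ending_here = 14, max_so_far = 28
Position 6 (value -8): max_ending_here = 6, max_so_far = 28
Position 7 (value -4): max_ending_here = 2, max_so_far = 28

Maximum subarray: [1, 1, 13, 13]
Maximum sum: 28

The maximum subarray is [1, 1, 13, 13] with sum 28. This subarray runs from index 1 to index 4.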